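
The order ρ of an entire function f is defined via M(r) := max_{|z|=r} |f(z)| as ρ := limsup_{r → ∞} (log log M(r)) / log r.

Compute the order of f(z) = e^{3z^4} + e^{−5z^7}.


Each summand is entire of order 4 and 7 respectively (as in the single-exponential case). The order of a sum is at most the max of the orders, so ρ ≤ 7. For the lower bound: on |z|=r choose arg z so that -5z^7 is real positive; then |e^{-5z^7}| = e^{5r^7} while |e^{3z^4}| ≤ e^{3r^4} = o(e^{5r^7}). So |f| ≥ e^{5r^7}(1 − o(1)) and ρ ≥ 7. Hence ρ = max(4, 7) = 7.
Therefore ρ = 7.

Order ρ = 7.


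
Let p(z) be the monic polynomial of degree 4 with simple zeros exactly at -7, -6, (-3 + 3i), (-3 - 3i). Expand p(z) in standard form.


The polynomial is p(z) = ∏_{α ∈ S} (z − α), where S = {-7, -6, (-3 + 3i), (-3 - 3i)}.
Expanding the product yields: p(z) = z^4 + 19·z^3 + 138·z^2 + 486·z + 756.
Note conjugate pairs combine to real quadratics: (z − (-3+3i))(z − (-3−3i)) = z² + 6z + 18.
The resulting polynomial has degree 4 and real coefficients as required.

p(z) = z^4 + 19·z^3 + 138·z^2 + 486·z + 756.


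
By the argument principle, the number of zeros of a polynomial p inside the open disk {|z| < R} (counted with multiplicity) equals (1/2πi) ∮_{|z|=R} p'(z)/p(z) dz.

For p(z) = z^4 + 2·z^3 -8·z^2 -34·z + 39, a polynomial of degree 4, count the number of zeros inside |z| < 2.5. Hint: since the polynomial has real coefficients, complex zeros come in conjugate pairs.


The zeros of p are: 3, (-3 + 2i), (-3 - 2i), 1.
Their magnitudes are: 3, 3.606, 3.606, 1.
Zeros with |z| < R = 2.5: 1.
Count = 1.
By the argument principle, (1/2πi) ∮_{|z|=R} p'(z)/p(z) dz equals exactly this count.

Number of zeros inside |z| < 2.5: 1.


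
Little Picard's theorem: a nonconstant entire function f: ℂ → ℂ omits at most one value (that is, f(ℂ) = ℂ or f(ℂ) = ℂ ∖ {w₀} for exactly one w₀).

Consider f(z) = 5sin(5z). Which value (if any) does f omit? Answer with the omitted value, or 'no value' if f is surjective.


Little Picard bounds the complement of f(ℂ) to at most one point.
sin is entire and surjective onto ℂ: for every w ∈ ℂ, sin(ζ) = w has a solution ζ ∈ ℂ (e.g., via the complex inverse arcsin). With ζ = 5z this gives z = ζ/(5). Then 5·sin(5z) takes every value in 5·ℂ = ℂ, and adding 0 is a bijection of ℂ. So f is surjective and omits no value. (Note: only on the real line is sin bounded by [−1, 1].)

Omitted value: no value.


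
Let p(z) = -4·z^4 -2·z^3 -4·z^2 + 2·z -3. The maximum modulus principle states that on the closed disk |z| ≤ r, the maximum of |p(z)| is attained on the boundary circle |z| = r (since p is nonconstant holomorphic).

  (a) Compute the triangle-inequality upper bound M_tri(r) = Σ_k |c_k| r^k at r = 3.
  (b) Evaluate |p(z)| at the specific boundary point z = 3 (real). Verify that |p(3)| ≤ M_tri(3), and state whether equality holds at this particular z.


Coefficients: c_0 = -3, c_1 = 2, c_2 = -4, c_3 = -2, c_4 = -4. Radius r = 3.
Part (a). Triangle bound: M_tri(r) = Σ_k |c_k| r^k
  = |-3|·3^0 + |2|·3^1 + |-4|·3^2 + |-2|·3^3 + |-4|·3^4
  = 3 + 6 + 36 + 54 + 324 = 423.
This bounds M(r) := max_{|z|=r} |p(z)| from above; equality holds iff all terms c_k z^k can be made to align in phase at a single z on |z|=r.
Part (b). At z = 3 (real, on the circle |z| = r):
  p(3) = (-3)·3^0 + (2)·3^1 + (-4)·3^2 + (-2)·3^3 + (-4)·3^4 = -411.
  |p(3)| = 411.
Check: |p(3)| = 411 ≤ 423 = M_tri(3). ✓ Equality does not hold at z = 3 (the coefficients have mixed signs, so the terms do not all align in phase there).

M_tri(3) = 423; |p(3)| = 411; equality at z=3: no.


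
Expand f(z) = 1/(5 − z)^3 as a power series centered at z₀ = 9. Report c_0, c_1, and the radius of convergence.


Let w = z − z₀, so z = z₀ + w.
Then 5 − z = 5 − (z₀ + w) = (5 − z₀) − w = -4 − w.
f(z) = 1/(-4 − w)^3 = (1/(-4)^3) · (1 − w/(-4))^{−3}.
By the binomial series (1−u)^{−3} = Σ_{n≥0} C(n+2, 2) u^n for |u|<1, with u = w/(-4):
  c_n = C(n+2, 2) / (-4)^(n+3).
  c_0 = 1/(-4)^3 = -1/64.
  c_1 = 3/(-4)^4 = 3/256.
The series is valid for |w/d| < 1, i.e. |z − z₀| < |d|.
Radius of convergence: R = |5 − z₀| = |-4| = 4 (distance from z₀ to the singularity z = 5).

c_0 = -1/64, c_1 = 3/256; R = 4.


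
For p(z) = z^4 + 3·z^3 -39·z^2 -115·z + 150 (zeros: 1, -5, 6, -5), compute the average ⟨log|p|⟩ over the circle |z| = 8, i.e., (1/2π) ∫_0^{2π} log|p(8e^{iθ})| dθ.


Zeros: -5, -5, 1, 6; r = 8.
Inside |z| < r: -5, -5, 1, 6. Outside (|z| ≥ r): ∅.
p(0) = 150, so log|p(0)| = log(150) = 5.0106.
Apply Jensen: I(r) = log|p(0)| + Σ_k log(r/|z_k|), summed over zeros inside |z| < r.
  log(r/|z_k|) for z_k = 1: log(8/1) = 2.0794
  log(r/|z_k|) for z_k = -5: log(8/5) = 0.4700
  log(r/|z_k|) for z_k = 6: log(8/6) = 0.2877
  log(r/|z_k|) for z_k = -5: log(8/5) = 0.4700
Sum over inside zeros: 3.3071.
I(r) = log|p(0)| + (inside sum) = 5.0106 + 3.3071 = 8.3178.
Closed form (all zeros inside, monic): I(r) = n·log(r) = 4·log(8) = 8.3178. ✓

I(r) ≈ 8.3178.


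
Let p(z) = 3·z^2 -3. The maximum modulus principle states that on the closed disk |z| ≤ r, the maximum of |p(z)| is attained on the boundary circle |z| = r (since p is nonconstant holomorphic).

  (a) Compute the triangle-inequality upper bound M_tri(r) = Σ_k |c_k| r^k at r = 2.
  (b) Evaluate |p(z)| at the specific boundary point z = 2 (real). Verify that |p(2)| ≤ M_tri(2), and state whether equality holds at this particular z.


Coefficients: c_0 = -3, c_1 = 0, c_2 = 3. Radius r = 2.
Part (a). Triangle bound: M_tri(r) = Σ_k |c_k| r^k
  = |-3|·2^0 + |0|·2^1 + |3|·2^2
  = 3 + 0 + 12 = 15.
This bounds M(r) := max_{|z|=r} |p(z)| from above; equality holds iff all terms c_k z^k can be made to align in phase at a single z on |z|=r.
Part (b). At z = 2 (real, on the circle |z| = r):
  p(2) = (-3)·2^0 + (0)·2^1 + (3)·2^2 = 9.
  |p(2)| = 9.
Check: |p(2)| = 9 ≤ 15 = M_tri(2). ✓ Equality does not hold at z = 2 (the coefficients have mixed signs, so the terms do not all align in phase there).

M_tri(2) = 15; |p(2)| = 9; equality at z=2: no.


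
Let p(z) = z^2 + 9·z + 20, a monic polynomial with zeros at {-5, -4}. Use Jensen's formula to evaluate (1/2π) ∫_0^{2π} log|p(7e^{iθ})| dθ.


Zeros: -5, -4; r = 7.
Inside |z| < r: -5, -4. Outside (|z| ≥ r): ∅.
p(0) = 20, so log|p(0)| = log(20) = 2.9957.
Apply Jensen: I(r) = log|p(0)| + Σ_k log(r/|z_k|), summed over zeros inside |z| < r.
  log(r/|z_k|) for z_k = -5: log(7/5) = 0.3365
  log(r/|z_k|) for z_k = -4: log(7/4) = 0.5596
Sum over inside zeros: 0.8961.
I(r) = log|p(0)| + (inside sum) = 2.9957 + 0.8961 = 3.8918.
Closed form (all zeros inside, monic): I(r) = n·log(r) = 2·log(7) = 3.8918. ✓

I(r) ≈ 3.8918.


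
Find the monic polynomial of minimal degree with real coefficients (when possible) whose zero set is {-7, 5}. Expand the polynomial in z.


The polynomial is p(z) = ∏_{α ∈ S} (z − α), where S = {-7, 5}.
Expanding the product yields: p(z) = z^2 + 2·z -35.
The resulting polynomial has degree 2 and real coefficients as required.

p(z) = z^2 + 2·z -35.


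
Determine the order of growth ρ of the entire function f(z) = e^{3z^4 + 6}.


|e^{3z^4 + 6}| = e^{Re(3·z^4) + 6} ≤ e^{3|z|^4 + 6} = e^{3r^4 + 6} on |z| = r, so ρ ≤ 4. Choosing z on |z|=r so that 3·z^4 is real positive (always possible by picking arg z appropriately) gives |f(z)| = e^{3r^4 + 6}, matching the bound. The additive constant 6 does not affect log log M(r) ~ 4·log r. Hence ρ = 4.
Therefore ρ = 4.

Order ρ = 4.


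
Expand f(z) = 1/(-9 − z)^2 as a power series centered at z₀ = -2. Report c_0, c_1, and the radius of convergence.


Let w = z − z₀, so z = z₀ + w.
Then -9 − z = -9 − (z₀ + w) = (-9 − z₀) − w = -7 − w.
f(z) = 1/(-7 − w)^2 = (1/(-7)^2) · (1 − w/(-7))^{−2}.
By the binomial series (1−u)^{−2} = Σ_{n≥0} C(n+1, 1) u^n for |u|<1, with u = w/(-7):
  c_n = C(n+1, 1) / (-7)^(n+2).
  c_0 = 1/(-7)^2 = 1/49.
  c_1 = 2/(-7)^3 = -2/343.
The series is valid for |w/d| < 1, i.e. |z − z₀| < |d|.
Radius of convergence: R = |-9 − z₀| = |-7| = 7 (distance from z₀ to the singularity z = -9).

c_0 = 1/49, c_1 = -2/343; R = 7.


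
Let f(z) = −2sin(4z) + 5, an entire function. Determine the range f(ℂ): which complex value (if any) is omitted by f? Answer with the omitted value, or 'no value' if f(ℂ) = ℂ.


Little Picard bounds the complement of f(ℂ) to at most one point.
sin is entire and surjective onto ℂ: for every w ∈ ℂ, sin(ζ) = w has a solution ζ ∈ ℂ (e.g., via the complex inverse arcsin). With ζ = 4z this gives z = ζ/(4). Then -2·sin(4z) takes every value in -2·ℂ = ℂ, and adding 5 is a bijection of ℂ. So f is surjective and omits no value. (Note: only on the real line is sin bounded by [−1, 1].)

Omitted value: no value.


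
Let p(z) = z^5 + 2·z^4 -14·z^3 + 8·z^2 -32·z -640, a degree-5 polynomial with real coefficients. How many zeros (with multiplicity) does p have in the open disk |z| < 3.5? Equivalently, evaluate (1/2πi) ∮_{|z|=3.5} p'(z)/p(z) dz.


The zeros of p are: 4, -4, -4, (1 + 3i), (1 - 3i).
Their magnitudes are: 4, 4, 4, 3.162, 3.162.
Zeros with |z| < R = 3.5: (1 + 3i), (1 - 3i).
Count = 2.
By the argument principle, (1/2πi) ∮_{|z|=R} p'(z)/p(z) dz equals exactly this count.

Number of zeros inside |z| < 3.5: 2.


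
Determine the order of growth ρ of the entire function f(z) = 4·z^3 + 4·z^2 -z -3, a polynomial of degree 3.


|f(z)| ≤ Σ|c_k|·r^k = O(r^3) as r → ∞. Polynomial growth is O(e^{r^ε}) for every ε > 0 (since r^3/e^{r^ε} → 0), so ρ ≤ ε for all ε > 0, i.e. ρ = 0. Every nonconstant polynomial has order 0.
Therefore ρ = 0.

Order ρ = 0.


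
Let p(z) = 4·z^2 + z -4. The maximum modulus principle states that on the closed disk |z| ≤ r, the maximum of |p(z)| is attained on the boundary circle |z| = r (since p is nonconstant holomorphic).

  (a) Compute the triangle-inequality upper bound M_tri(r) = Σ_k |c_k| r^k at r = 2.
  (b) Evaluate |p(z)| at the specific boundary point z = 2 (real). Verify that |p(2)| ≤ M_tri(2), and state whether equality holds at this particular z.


Coefficients: c_0 = -4, c_1 = 1, c_2 = 4. Radius r = 2.
Part (a). Triangle bound: M_tri(r) = Σ_k |c_k| r^k
  = |-4|·2^0 + |1|·2^1 + |4|·2^2
  = 4 + 2 + 16 = 22.
This bounds M(r) := max_{|z|=r} |p(z)| from above; equality holds iff all terms c_k z^k can be made to align in phase at a single z on |z|=r.
Part (b). At z = 2 (real, on the circle |z| = r):
  p(2) = (-4)·2^0 + (1)·2^1 + (4)·2^2 = 14.
  |p(2)| = 14.
Check: |p(2)| = 14 ≤ 22 = M_tri(2). ✓ Equality does not hold at z = 2 (the coefficients have mixed signs, so the terms do not all align in phase there).

M_tri(2) = 22; |p(2)| = 14; equality at z=2: no.


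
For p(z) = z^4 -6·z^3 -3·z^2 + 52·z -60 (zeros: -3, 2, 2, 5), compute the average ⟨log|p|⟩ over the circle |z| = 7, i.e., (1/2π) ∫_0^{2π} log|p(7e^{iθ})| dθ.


Zeros: -3, 2, 2, 5; r = 7.
Inside |z| < r: -3, 2, 2, 5. Outside (|z| ≥ r): ∅.
p(0) = -60, so log|p(0)| = log(60) = 4.0943.
Apply Jensen: I(r) = log|p(0)| + Σ_k log(r/|z_k|), summed over zeros inside |z| < r.
  log(r/|z_k|) for z_k = -3: log(7/3) = 0.8473
  log(r/|z_k|) for z_k = 2: log(7/2) = 1.2528
  log(r/|z_k|) for z_k = 2: log(7/2) = 1.2528
  log(r/|z_k|) for z_k = 5: log(7/5) = 0.3365
Sum over inside zeros: 3.6893.
I(r) = log|p(0)| + (inside sum) = 4.0943 + 3.6893 = 7.7836.
Closed form (all zeros inside, monic): I(r) = n·log(r) = 4·log(7) = 7.7836. ✓

I(r) ≈ 7.7836.


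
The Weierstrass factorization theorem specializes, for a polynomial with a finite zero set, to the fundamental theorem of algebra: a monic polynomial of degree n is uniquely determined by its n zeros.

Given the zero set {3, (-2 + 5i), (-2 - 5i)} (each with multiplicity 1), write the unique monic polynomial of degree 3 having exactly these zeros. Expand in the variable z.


The polynomial is p(z) = ∏_{α ∈ S} (z − α), where S = {3, (-2 + 5i), (-2 - 5i)}.
Expanding the product yields: p(z) = z^3 + z^2 + 17·z -87.
Note conjugate pairs combine to real quadratics: (z − (-2+5i))(z − (-2−5i)) = z² + 4z + 29.
The resulting polynomial has degree 3 and real coefficients as required.

p(z) = z^3 + z^2 + 17·z -87.


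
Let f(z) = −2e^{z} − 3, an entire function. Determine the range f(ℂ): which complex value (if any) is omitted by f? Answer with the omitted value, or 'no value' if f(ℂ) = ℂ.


Little Picard bounds the complement of f(ℂ) to at most one point.
e^{z} is never zero on ℂ, so -2·e^{z} takes every value in ℂ ∖ {0}. Adding -3 shifts the range to ℂ ∖ {-3}. Thus f omits exactly the value -3.

Omitted value: -3.


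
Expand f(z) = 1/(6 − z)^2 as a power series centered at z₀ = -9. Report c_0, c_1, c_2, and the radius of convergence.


Let w = z − z₀, so z = z₀ + w.
Then 6 − z = 6 − (z₀ + w) = (6 − z₀) − w = 15 − w.
f(z) = 1/(15 − w)^2 = (1/(15)^2) · (1 − w/(15))^{−2}.
By the binomial series (1−u)^{−2} = Σ_{n≥0} C(n+1, 1) u^n for |u|<1, with u = w/(15):
  c_n = C(n+1, 1) / (15)^(n+2).
  c_0 = 1/(15)^2 = 1/225.
  c_1 = 2/(15)^3 = 2/3375.
  c_2 = 3/(15)^4 = 1/16875.
The series is valid for |w/d| < 1, i.e. |z − z₀| < |d|.
Radius of convergence: R = |6 − z₀| = |15| = 15 (distance from z₀ to the singularity z = 6).

c_0 = 1/225, c_1 = 2/3375, c_2 = 1/16875; R = 15.


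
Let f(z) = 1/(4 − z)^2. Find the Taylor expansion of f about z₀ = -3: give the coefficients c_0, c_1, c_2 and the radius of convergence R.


Let w = z − z₀, so z = z₀ + w.
Then 4 − z = 4 − (z₀ + w) = (4 − z₀) − w = 7 − w.
f(z) = 1/(7 − w)^2 = (1/(7)^2) · (1 − w/(7))^{−2}.
By the binomial series (1−u)^{−2} = Σ_{n≥0} C(n+1, 1) u^n for |u|<1, with u = w/(7):
  c_n = C(n+1, 1) / (7)^(n+2).
  c_0 = 1/(7)^2 = 1/49.
  c_1 = 2/(7)^3 = 2/343.
  c_2 = 3/(7)^4 = 3/2401.
The series is valid for |w/d| < 1, i.e. |z − z₀| < |d|.
Radius of convergence: R = |4 − z₀| = |7| = 7 (distance from z₀ to the singularity z = 4).

c_0 = 1/49, c_1 = 2/343, c_2 = 3/2401; R = 7.


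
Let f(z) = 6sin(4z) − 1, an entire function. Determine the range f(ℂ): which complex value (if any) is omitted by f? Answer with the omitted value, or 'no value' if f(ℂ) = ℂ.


Little Picard bounds the complement of f(ℂ) to at most one point.
sin is entire and surjective onto ℂ: for every w ∈ ℂ, sin(ζ) = w has a solution ζ ∈ ℂ (e.g., via the complex inverse arcsin). With ζ = 4z this gives z = ζ/(4). Then 6·sin(4z) takes every value in 6·ℂ = ℂ, and adding -1 is a bijection of ℂ. So f is surjective and omits no value. (Note: only on the real line is sin bounded by [−1, 1].)

Omitted value: no value.


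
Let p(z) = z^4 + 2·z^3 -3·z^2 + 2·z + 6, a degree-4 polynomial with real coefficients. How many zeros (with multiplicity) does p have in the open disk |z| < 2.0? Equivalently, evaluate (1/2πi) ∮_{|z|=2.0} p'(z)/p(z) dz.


The zeros of p are: -1, -3, (1 + 1i), (1 - 1i).
Their magnitudes are: 1, 3, 1.414, 1.414.
Zeros with |z| < R = 2.0: -1, (1 + 1i), (1 - 1i).
Count = 3.
By the argument principle, (1/2πi) ∮_{|z|=R} p'(z)/p(z) dz equals exactly this count.

Number of zeros inside |z| < 2.0: 3.


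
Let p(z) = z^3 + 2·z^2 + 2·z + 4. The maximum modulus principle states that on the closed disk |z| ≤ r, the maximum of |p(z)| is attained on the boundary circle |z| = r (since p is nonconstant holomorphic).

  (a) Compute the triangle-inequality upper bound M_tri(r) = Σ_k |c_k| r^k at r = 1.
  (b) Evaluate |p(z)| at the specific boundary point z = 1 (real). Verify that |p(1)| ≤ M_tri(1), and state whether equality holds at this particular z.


Coefficients: c_0 = 4, c_1 = 2, c_2 = 2, c_3 = 1. Radius r = 1.
Part (a). Triangle bound: M_tri(r) = Σ_k |c_k| r^k
  = |4|·1^0 + |2|·1^1 + |2|·1^2 + |1|·1^3
  = 4 + 2 + 2 + 1 = 9.
This bounds M(r) := max_{|z|=r} |p(z)| from above; equality holds iff all terms c_k z^k can be made to align in phase at a single z on |z|=r.
Part (b). At z = 1 (real, on the circle |z| = r):
  p(1) = (4)·1^0 + (2)·1^1 + (2)·1^2 + (1)·1^3 = 9.
  |p(1)| = 9.
Since all nonzero coefficients share the same sign, |p(1)| = 9 = M_tri(1); the triangle bound is attained at z = 1, so in fact M(r) = 9.

M_tri(1) = 9; |p(1)| = 9; equality at z=1: yes.


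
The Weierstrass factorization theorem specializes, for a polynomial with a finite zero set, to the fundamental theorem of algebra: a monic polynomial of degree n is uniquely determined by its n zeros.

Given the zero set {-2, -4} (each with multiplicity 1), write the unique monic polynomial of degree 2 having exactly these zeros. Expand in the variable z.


The polynomial is p(z) = ∏_{α ∈ S} (z − α), where S = {-2, -4}.
Expanding the product yields: p(z) = z^2 + 6·z + 8.
The resulting polynomial has degree 2 and real coefficients as required.

p(z) = z^2 + 6·z + 8.


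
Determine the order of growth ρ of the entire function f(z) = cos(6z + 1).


cos(w) is a linear combination of e^{iw} and e^{−iw} (or e^w, e^{−w} in the hyperbolic case), so |cos(w)| ≤ e^{|w|}. With w = 6z + 1, |w| ≤ 6|z| + 1 = 6r + 1 on |z| = r, giving M(r) ≤ e^{6r + 1}, so ρ ≤ 1. On a suitable ray (z = it for sin/cos; z = t for sinh/cosh, t real → ∞), |cos(6z + 1)| grows like e^{6|t|}/2, so ρ ≥ 1. Hence ρ = 1.
Therefore ρ = 1.

Order ρ = 1.


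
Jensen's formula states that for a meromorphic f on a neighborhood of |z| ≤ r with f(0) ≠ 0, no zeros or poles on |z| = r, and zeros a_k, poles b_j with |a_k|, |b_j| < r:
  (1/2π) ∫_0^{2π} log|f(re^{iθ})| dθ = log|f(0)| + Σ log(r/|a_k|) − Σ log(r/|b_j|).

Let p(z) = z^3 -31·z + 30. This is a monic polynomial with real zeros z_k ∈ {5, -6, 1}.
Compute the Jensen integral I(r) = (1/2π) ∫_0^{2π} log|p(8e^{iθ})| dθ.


Zeros: -6, 1, 5; r = 8.
Inside |z| < r: -6, 1, 5. Outside (|z| ≥ r): ∅.
p(0) = 30, so log|p(0)| = log(30) = 3.4012.
Apply Jensen: I(r) = log|p(0)| + Σ_k log(r/|z_k|), summed over zeros inside |z| < r.
  log(r/|z_k|) for z_k = 5: log(8/5) = 0.4700
  log(r/|z_k|) for z_k = -6: log(8/6) = 0.2877
  log(r/|z_k|) for z_k = 1: log(8/1) = 2.0794
Sum over inside zeros: 2.8371.
I(r) = log|p(0)| + (inside sum) = 3.4012 + 2.8371 = 6.2383.
Closed form (all zeros inside, monic): I(r) = n·log(r) = 3·log(8) = 6.2383. ✓

I(r) ≈ 6.2383.


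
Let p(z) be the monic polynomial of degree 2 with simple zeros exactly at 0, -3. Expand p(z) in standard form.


The polynomial is p(z) = ∏_{α ∈ S} (z − α), where S = {0, -3}.
Expanding the product yields: p(z) = z^2 + 3·z.
The resulting polynomial has degree 2 and real coefficients as required.

p(z) = z^2 + 3·z.


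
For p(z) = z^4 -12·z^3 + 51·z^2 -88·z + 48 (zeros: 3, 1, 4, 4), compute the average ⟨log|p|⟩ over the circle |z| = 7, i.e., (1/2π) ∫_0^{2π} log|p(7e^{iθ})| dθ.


Zeros: 1, 3, 4, 4; r = 7.
Inside |z| < r: 1, 3, 4, 4. Outside (|z| ≥ r): ∅.
p(0) = 48, so log|p(0)| = log(48) = 3.8712.
Apply Jensen: I(r) = log|p(0)| + Σ_k log(r/|z_k|), summed over zeros inside |z| < r.
  log(r/|z_k|) for z_k = 3: log(7/3) = 0.8473
  log(r/|z_k|) for z_k = 1: log(7/1) = 1.9459
  log(r/|z_k|) for z_k = 4: log(7/4) = 0.5596
  log(r/|z_k|) for z_k = 4: log(7/4) = 0.5596
Sum over inside zeros: 3.9124.
I(r) = log|p(0)| + (inside sum) = 3.8712 + 3.9124 = 7.7836.
Closed form (all zeros inside, monic): I(r) = n·log(r) = 4·log(7) = 7.7836. ✓

I(r) ≈ 7.7836.


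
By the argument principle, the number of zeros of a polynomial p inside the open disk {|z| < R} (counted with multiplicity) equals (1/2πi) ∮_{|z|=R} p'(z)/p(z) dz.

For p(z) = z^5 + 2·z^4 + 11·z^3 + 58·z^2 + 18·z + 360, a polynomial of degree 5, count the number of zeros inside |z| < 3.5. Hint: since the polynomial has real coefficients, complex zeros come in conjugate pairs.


The zeros of p are: -4, (1 + 3i), (1 - 3i), (0 + 3i), (0 - 3i).
Their magnitudes are: 4, 3.162, 3.162, 3, 3.
Zeros with |z| < R = 3.5: (1 + 3i), (1 - 3i), (0 + 3i), (0 - 3i).
Count = 4.
By the argument principle, (1/2πi) ∮_{|z|=R} p'(z)/p(z) dz equals exactly this count.

Number of zeros inside |z| < 3.5: 4.


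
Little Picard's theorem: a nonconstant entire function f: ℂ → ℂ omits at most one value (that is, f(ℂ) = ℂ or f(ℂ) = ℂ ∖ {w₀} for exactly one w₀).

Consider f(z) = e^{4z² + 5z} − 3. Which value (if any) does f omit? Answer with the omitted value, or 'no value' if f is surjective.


Little Picard bounds the complement of f(ℂ) to at most one point.
The exponent g(z) = 4z² + 5z is a nonconstant polynomial, hence surjective onto ℂ. So e^{g(z)} takes every value in {e^w : w ∈ ℂ} = ℂ ∖ {0}. Adding -3 shifts the range to ℂ ∖ {-3}. f omits exactly -3.

Omitted value: -3.


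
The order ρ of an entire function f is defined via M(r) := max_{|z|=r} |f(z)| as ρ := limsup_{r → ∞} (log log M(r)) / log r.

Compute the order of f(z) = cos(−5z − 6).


cos(w) is a linear combination of e^{iw} and e^{−iw} (or e^w, e^{−w} in the hyperbolic case), so |cos(w)| ≤ e^{|w|}. With w = −5z − 6, |w| ≤ 5|z| + 6 = 5r + 6 on |z| = r, giving M(r) ≤ e^{5r + 6}, so ρ ≤ 1. On a suitable ray (z = it for sin/cos; z = t for sinh/cosh, t real → ∞), |cos(−5z − 6)| grows like e^{5|t|}/2, so ρ ≥ 1. Hence ρ = 1.
Therefore ρ = 1.

Order ρ = 1.


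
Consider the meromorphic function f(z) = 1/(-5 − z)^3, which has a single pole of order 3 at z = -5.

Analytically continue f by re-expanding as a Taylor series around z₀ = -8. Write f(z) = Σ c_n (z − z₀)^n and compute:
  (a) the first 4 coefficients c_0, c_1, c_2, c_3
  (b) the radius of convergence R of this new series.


Let w = z − z₀, so z = z₀ + w.
Then -5 − z = -5 − (z₀ + w) = (-5 − z₀) − w = 3 − w.
f(z) = 1/(3 − w)^3 = (1/(3)^3) · (1 − w/(3))^{−3}.
By the binomial series (1−u)^{−3} = Σ_{n≥0} C(n+2, 2) u^n for |u|<1, with u = w/(3):
  c_n = C(n+2, 2) / (3)^(n+3).
  c_0 = 1/(3)^3 = 1/27.
  c_1 = 3/(3)^4 = 1/27.
  c_2 = 6/(3)^5 = 2/81.
  c_3 = 10/(3)^6 = 10/729.
The series is valid for |w/d| < 1, i.e. |z − z₀| < |d|.
Radius of convergence: R = |-5 − z₀| = |3| = 3 (distance from z₀ to the singularity z = -5).

c_0 = 1/27, c_1 = 1/27, c_2 = 2/81, c_3 = 10/729; R = 3.


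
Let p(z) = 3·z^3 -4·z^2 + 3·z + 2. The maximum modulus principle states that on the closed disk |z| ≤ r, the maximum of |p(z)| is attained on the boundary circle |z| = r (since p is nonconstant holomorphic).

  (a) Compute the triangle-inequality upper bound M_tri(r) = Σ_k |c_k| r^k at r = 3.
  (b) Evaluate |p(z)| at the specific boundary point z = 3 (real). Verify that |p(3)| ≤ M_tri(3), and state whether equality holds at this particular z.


Coefficients: c_0 = 2, c_1 = 3, c_2 = -4, c_3 = 3. Radius r = 3.
Part (a). Triangle bound: M_tri(r) = Σ_k |c_k| r^k
  = |2|·3^0 + |3|·3^1 + |-4|·3^2 + |3|·3^3
  = 2 + 9 + 36 + 81 = 128.
This bounds M(r) := max_{|z|=r} |p(z)| from above; equality holds iff all terms c_k z^k can be made to align in phase at a single z on |z|=r.
Part (b). At z = 3 (real, on the circle |z| = r):
  p(3) = (2)·3^0 + (3)·3^1 + (-4)·3^2 + (3)·3^3 = 56.
  |p(3)| = 56.
Check: |p(3)| = 56 ≤ 128 = M_tri(3). ✓ Equality does not hold at z = 3 (the coefficients have mixed signs, so the terms do not all align in phase there).

M_tri(3) = 128; |p(3)| = 56; equality at z=3: no.


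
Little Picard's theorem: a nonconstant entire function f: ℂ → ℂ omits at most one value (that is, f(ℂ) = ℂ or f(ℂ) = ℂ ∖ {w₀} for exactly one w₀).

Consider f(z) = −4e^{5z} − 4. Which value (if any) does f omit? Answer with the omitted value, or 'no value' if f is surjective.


Little Picard bounds the complement of f(ℂ) to at most one point.
e^{5z} is never zero on ℂ, so -4·e^{5z} takes every value in ℂ ∖ {0}. Adding -4 shifts the range to ℂ ∖ {-4}. Thus f omits exactly the value -4.

Omitted value: -4.


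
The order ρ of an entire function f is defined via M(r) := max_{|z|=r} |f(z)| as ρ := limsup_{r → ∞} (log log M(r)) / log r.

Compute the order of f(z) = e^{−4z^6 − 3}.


|e^{−4z^6 − 3}| = e^{Re(-4·z^6) + -3} ≤ e^{4|z|^6 + -3} = e^{4r^6 + -3} on |z| = r, so ρ ≤ 6. Choosing z on |z|=r so that -4·z^6 is real positive (always possible by picking arg z appropriately) gives |f(z)| = e^{4r^6 + -3}, matching the bound. The additive constant -3 does not affect log log M(r) ~ 6·log r. Hence ρ = 6.
Therefore ρ = 6.

Order ρ = 6.


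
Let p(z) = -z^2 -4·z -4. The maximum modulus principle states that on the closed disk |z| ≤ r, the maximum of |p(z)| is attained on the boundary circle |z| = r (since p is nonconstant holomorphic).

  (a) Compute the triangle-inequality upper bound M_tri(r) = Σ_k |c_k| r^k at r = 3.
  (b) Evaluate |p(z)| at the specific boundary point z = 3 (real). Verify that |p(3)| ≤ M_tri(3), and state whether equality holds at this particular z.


Coefficients: c_0 = -4, c_1 = -4, c_2 = -1. Radius r = 3.
Part (a). Triangle bound: M_tri(r) = Σ_k |c_k| r^k
  = |-4|·3^0 + |-4|·3^1 + |-1|·3^2
  = 4 + 12 + 9 = 25.
This bounds M(r) := max_{|z|=r} |p(z)| from above; equality holds iff all terms c_k z^k can be made to align in phase at a single z on |z|=r.
Part (b). At z = 3 (real, on the circle |z| = r):
  p(3) = (-4)·3^0 + (-4)·3^1 + (-1)·3^2 = -25.
  |p(3)| = 25.
Since all nonzero coefficients share the same sign, |p(3)| = 25 = M_tri(3); the triangle bound is attained at z = 3, so in fact M(r) = 25.

M_tri(3) = 25; |p(3)| = 25; equality at z=3: yes.


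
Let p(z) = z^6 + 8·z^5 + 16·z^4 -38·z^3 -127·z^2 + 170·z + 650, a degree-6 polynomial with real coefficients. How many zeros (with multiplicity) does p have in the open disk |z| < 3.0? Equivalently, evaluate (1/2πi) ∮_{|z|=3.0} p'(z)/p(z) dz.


The zeros of p are: (2 + 1i), (2 - 1i), (-3 + 1i), (-3 - 1i), (-3 + 2i), (-3 - 2i).
Their magnitudes are: 2.236, 2.236, 3.162, 3.162, 3.606, 3.606.
Zeros with |z| < R = 3.0: (2 + 1i), (2 - 1i).
Count = 2.
By the argument principle, (1/2πi) ∮_{|z|=R} p'(z)/p(z) dz equals exactly this count.

Number of zeros inside |z| < 3.0: 2.


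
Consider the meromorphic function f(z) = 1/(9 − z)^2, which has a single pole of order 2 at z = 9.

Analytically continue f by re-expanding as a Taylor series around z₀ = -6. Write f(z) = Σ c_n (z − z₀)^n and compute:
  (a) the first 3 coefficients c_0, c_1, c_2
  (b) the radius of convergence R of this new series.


Let w = z − z₀, so z = z₀ + w.
Then 9 − z = 9 − (z₀ + w) = (9 − z₀) − w = 15 − w.
f(z) = 1/(15 − w)^2 = (1/(15)^2) · (1 − w/(15))^{−2}.
By the binomial series (1−u)^{−2} = Σ_{n≥0} C(n+1, 1) u^n for |u|<1, with u = w/(15):
  c_n = C(n+1, 1) / (15)^(n+2).
  c_0 = 1/(15)^2 = 1/225.
  c_1 = 2/(15)^3 = 2/3375.
  c_2 = 3/(15)^4 = 1/16875.
The series is valid for |w/d| < 1, i.e. |z − z₀| < |d|.
Radius of convergence: R = |9 − z₀| = |15| = 15 (distance from z₀ to the singularity z = 9).

c_0 = 1/225, c_1 = 2/3375, c_2 = 1/16875; R = 15.


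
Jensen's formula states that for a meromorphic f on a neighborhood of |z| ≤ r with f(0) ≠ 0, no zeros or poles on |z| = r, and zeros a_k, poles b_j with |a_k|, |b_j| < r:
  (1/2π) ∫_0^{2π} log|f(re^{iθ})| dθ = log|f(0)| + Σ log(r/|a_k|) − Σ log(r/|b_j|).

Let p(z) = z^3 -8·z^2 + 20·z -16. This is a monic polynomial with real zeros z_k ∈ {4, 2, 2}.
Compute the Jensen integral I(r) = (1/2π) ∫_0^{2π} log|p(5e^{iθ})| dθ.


Zeros: 2, 2, 4; r = 5.
Inside |z| < r: 2, 2, 4. Outside (|z| ≥ r): ∅.
p(0) = -16, so log|p(0)| = log(16) = 2.7726.
Apply Jensen: I(r) = log|p(0)| + Σ_k log(r/|z_k|), summed over zeros inside |z| < r.
  log(r/|z_k|) for z_k = 4: log(5/4) = 0.2231
  log(r/|z_k|) for z_k = 2: log(5/2) = 0.9163
  log(r/|z_k|) for z_k = 2: log(5/2) = 0.9163
Sum over inside zeros: 2.0557.
I(r) = log|p(0)| + (inside sum) = 2.7726 + 2.0557 = 4.8283.
Closed form (all zeros inside, monic): I(r) = n·log(r) = 3·log(5) = 4.8283. ✓

I(r) ≈ 4.8283.


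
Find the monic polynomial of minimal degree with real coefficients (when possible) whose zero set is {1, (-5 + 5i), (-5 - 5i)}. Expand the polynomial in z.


The polynomial is p(z) = ∏_{α ∈ S} (z − α), where S = {1, (-5 + 5i), (-5 - 5i)}.
Expanding the product yields: p(z) = z^3 + 9·z^2 + 40·z -50.
Note conjugate pairs combine to real quadratics: (z − (-5+5i))(z − (-5−5i)) = z² + 10z + 50.
The resulting polynomial has degree 3 and real coefficients as required.

p(z) = z^3 + 9·z^2 + 40·z -50.


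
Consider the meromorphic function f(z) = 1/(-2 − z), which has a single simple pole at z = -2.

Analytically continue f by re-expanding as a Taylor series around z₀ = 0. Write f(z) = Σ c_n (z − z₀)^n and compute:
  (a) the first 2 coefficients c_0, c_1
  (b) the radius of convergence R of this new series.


Let w = z − z₀, so z = z₀ + w.
Then -2 − z = -2 − (z₀ + w) = (-2 − z₀) − w = -2 − w.
f(z) = 1/(-2 − w) = (1/(-2)) · 1/(1 − w/(-2)) = Σ_{n≥0} w^n / (-2)^(n+1).
So c_n = 1/(-2)^(n+1):
  c_0 = 1/(-2)^1 = -1/2.
  c_1 = 1/(-2)^2 = 1/4.
The series is valid for |w/d| < 1, i.e. |z − z₀| < |d|.
Radius of convergence: R = |-2 − z₀| = |-2| = 2 (distance from z₀ to the singularity z = -2).

c_0 = -1/2, c_1 = 1/4; R = 2.


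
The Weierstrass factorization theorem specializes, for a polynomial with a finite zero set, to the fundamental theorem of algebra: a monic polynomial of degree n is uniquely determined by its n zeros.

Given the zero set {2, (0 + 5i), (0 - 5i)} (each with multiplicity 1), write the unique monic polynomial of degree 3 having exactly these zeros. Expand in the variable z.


The polynomial is p(z) = ∏_{α ∈ S} (z − α), where S = {2, (0 + 5i), (0 - 5i)}.
Expanding the product yields: p(z) = z^3 -2·z^2 + 25·z -50.
Note conjugate pairs combine to real quadratics: (z − (0+5i))(z − (0−5i)) = z² + 25.
The resulting polynomial has degree 3 and real coefficients as required.

p(z) = z^3 -2·z^2 + 25·z -50.


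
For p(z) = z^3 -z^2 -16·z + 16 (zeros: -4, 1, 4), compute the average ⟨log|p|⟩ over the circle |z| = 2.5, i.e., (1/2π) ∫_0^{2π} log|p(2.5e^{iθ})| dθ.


Zeros: -4, 1, 4; r = 2.5.
Inside |z| < r: 1. Outside (|z| ≥ r): -4, 4.
p(0) = 16, so log|p(0)| = log(16) = 2.7726.
Apply Jensen: I(r) = log|p(0)| + Σ_k log(r/|z_k|), summed over zeros inside |z| < r.
  log(r/|z_k|) for z_k = 1: log(2.5/1) = 0.9163
  Outside zeros (-4, 4) contribute nothing to the Jensen sum.
Sum over inside zeros: 0.9163.
I(r) = log|p(0)| + (inside sum) = 2.7726 + 0.9163 = 3.6889.
Note: since some zeros are outside |z| ≤ r, the simplified n·log(r) form does NOT apply — only the inside zeros contribute.

I(r) ≈ 3.6889.


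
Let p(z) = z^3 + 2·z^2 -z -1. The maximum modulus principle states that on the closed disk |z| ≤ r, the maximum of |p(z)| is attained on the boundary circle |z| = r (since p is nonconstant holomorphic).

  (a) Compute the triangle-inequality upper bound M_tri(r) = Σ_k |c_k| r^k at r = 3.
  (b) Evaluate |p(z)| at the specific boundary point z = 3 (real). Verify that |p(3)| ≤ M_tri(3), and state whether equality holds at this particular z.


Coefficients: c_0 = -1, c_1 = -1, c_2 = 2, c_3 = 1. Radius r = 3.
Part (a). Triangle bound: M_tri(r) = Σ_k |c_k| r^k
  = |-1|·3^0 + |-1|·3^1 + |2|·3^2 + |1|·3^3
  = 1 + 3 + 18 + 27 = 49.
This bounds M(r) := max_{|z|=r} |p(z)| from above; equality holds iff all terms c_k z^k can be made to align in phase at a single z on |z|=r.
Part (b). At z = 3 (real, on the circle |z| = r):
  p(3) = (-1)·3^0 + (-1)·3^1 + (2)·3^2 + (1)·3^3 = 41.
  |p(3)| = 41.
Check: |p(3)| = 41 ≤ 49 = M_tri(3). ✓ Equality does not hold at z = 3 (the coefficients have mixed signs, so the terms do not all align in phase there).

M_tri(3) = 49; |p(3)| = 41; equality at z=3: no.


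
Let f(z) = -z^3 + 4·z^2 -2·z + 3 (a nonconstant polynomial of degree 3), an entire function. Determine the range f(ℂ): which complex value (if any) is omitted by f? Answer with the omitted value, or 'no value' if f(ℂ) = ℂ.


Little Picard bounds the complement of f(ℂ) to at most one point.
For every w ∈ ℂ, the equation p(z) − w = 0 is a nonconstant polynomial in z and hence has at least one root by the fundamental theorem of algebra. So p is surjective onto ℂ, omitting no value.

Omitted value: no value.


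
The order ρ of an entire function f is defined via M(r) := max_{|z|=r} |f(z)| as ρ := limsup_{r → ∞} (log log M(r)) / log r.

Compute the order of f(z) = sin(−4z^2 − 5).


Write sin(w) = (e^{iw} ± e^{−iw})/(2 or 2i), so |sin(w)| ≤ e^{|w|}. With w = −4z^2 − 5, |w| ≤ 4r^2 + 5 on |z|=r, giving M(r) ≤ e^{4r^2 + 5} and ρ ≤ 2. For the lower bound, choose z on |z|=r with -4z^2 purely imaginary of modulus 4r^2; then |sin(−4z^2 − 5)| grows like e^{4r^2}/2, so ρ ≥ 2. Hence ρ = 2.
Therefore ρ = 2.

Order ρ = 2.


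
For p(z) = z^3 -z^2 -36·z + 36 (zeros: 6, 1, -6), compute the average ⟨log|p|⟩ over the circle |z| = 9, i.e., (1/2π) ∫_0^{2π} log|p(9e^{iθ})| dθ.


Zeros: -6, 1, 6; r = 9.
Inside |z| < r: -6, 1, 6. Outside (|z| ≥ r): ∅.
p(0) = 36, so log|p(0)| = log(36) = 3.5835.
Apply Jensen: I(r) = log|p(0)| + Σ_k log(r/|z_k|), summed over zeros inside |z| < r.
  log(r/|z_k|) for z_k = 6: log(9/6) = 0.4055
  log(r/|z_k|) for z_k = 1: log(9/1) = 2.1972
  log(r/|z_k|) for z_k = -6: log(9/6) = 0.4055
Sum over inside zeros: 3.0082.
I(r) = log|p(0)| + (inside sum) = 3.5835 + 3.0082 = 6.5917.
Closed form (all zeros inside, monic): I(r) = n·log(r) = 3·log(9) = 6.5917. ✓

I(r) ≈ 6.5917.


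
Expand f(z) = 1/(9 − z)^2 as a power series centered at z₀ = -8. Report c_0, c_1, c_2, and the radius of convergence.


Let w = z − z₀, so z = z₀ + w.
Then 9 − z = 9 − (z₀ + w) = (9 − z₀) − w = 17 − w.
f(z) = 1/(17 − w)^2 = (1/(17)^2) · (1 − w/(17))^{−2}.
By the binomial series (1−u)^{−2} = Σ_{n≥0} C(n+1, 1) u^n for |u|<1, with u = w/(17):
  c_n = C(n+1, 1) / (17)^(n+2).
  c_0 = 1/(17)^2 = 1/289.
  c_1 = 2/(17)^3 = 2/4913.
  c_2 = 3/(17)^4 = 3/83521.
The series is valid for |w/d| < 1, i.e. |z − z₀| < |d|.
Radius of convergence: R = |9 − z₀| = |17| = 17 (distance from z₀ to the singularity z = 9).

c_0 = 1/289, c_1 = 2/4913, c_2 = 3/83521; R = 17.


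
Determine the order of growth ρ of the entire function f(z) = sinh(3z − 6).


sinh(w) is a linear combination of e^{iw} and e^{−iw} (or e^w, e^{−w} in the hyperbolic case), so |sinh(w)| ≤ e^{|w|}. With w = 3z − 6, |w| ≤ 3|z| + 6 = 3r + 6 on |z| = r, giving M(r) ≤ e^{3r + 6}, so ρ ≤ 1. On a suitable ray (z = it for sin/cos; z = t for sinh/cosh, t real → ∞), |sinh(3z − 6)| grows like e^{3|t|}/2, so ρ ≥ 1. Hence ρ = 1.
Therefore ρ = 1.

Order ρ = 1.


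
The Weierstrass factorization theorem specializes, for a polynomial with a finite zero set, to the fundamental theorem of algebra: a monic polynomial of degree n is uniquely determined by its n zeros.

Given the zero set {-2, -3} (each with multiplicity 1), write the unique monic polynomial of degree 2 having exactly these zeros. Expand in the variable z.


The polynomial is p(z) = ∏_{α ∈ S} (z − α), where S = {-2, -3}.
Expanding the product yields: p(z) = z^2 + 5·z + 6.
The resulting polynomial has degree 2 and real coefficients as required.

p(z) = z^2 + 5·z + 6.


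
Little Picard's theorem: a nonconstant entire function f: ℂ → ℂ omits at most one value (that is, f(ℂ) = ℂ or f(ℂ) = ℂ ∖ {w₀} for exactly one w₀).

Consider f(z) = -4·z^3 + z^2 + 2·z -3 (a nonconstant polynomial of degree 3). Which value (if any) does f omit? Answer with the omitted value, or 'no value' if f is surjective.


Little Picard bounds the complement of f(ℂ) to at most one point.
For every w ∈ ℂ, the equation p(z) − w = 0 is a nonconstant polynomial in z and hence has at least one root by the fundamental theorem of algebra. So p is surjective onto ℂ, omitting no value.

Omitted value: no value.


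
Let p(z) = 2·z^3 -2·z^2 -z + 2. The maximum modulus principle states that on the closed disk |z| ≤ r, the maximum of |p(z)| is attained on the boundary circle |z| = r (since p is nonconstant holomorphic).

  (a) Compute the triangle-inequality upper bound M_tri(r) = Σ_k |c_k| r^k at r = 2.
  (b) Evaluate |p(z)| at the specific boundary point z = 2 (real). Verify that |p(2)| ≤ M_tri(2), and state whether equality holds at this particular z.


Coefficients: c_0 = 2, c_1 = -1, c_2 = -2, c_3 = 2. Radius r = 2.
Part (a). Triangle bound: M_tri(r) = Σ_k |c_k| r^k
  = |2|·2^0 + |-1|·2^1 + |-2|·2^2 + |2|·2^3
  = 2 + 2 + 8 + 16 = 28.
This bounds M(r) := max_{|z|=r} |p(z)| from above; equality holds iff all terms c_k z^k can be made to align in phase at a single z on |z|=r.
Part (b). At z = 2 (real, on the circle |z| = r):
  p(2) = (2)·2^0 + (-1)·2^1 + (-2)·2^2 + (2)·2^3 = 8.
  |p(2)| = 8.
Check: |p(2)| = 8 ≤ 28 = M_tri(2). ✓ Equality does not hold at z = 2 (the coefficients have mixed signs, so the terms do not all align in phase there).

M_tri(2) = 28; |p(2)| = 8; equality at z=2: no.


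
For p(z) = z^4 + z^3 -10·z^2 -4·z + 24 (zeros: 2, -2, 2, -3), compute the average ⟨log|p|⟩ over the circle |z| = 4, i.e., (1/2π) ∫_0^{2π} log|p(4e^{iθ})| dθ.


Zeros: -3, -2, 2, 2; r = 4.
Inside |z| < r: -3, -2, 2, 2. Outside (|z| ≥ r): ∅.
p(0) = 24, so log|p(0)| = log(24) = 3.1781.
Apply Jensen: I(r) = log|p(0)| + Σ_k log(r/|z_k|), summed over zeros inside |z| < r.
  log(r/|z_k|) for z_k = 2: log(4/2) = 0.6931
  log(r/|z_k|) for z_k = -2: log(4/2) = 0.6931
  log(r/|z_k|) for z_k = 2: log(4/2) = 0.6931
  log(r/|z_k|) for z_k = -3: log(4/3) = 0.2877
Sum over inside zeros: 2.3671.
I(r) = log|p(0)| + (inside sum) = 3.1781 + 2.3671 = 5.5452.
Closed form (all zeros inside, monic): I(r) = n·log(r) = 4·log(4) = 5.5452. ✓

I(r) ≈ 5.5452.


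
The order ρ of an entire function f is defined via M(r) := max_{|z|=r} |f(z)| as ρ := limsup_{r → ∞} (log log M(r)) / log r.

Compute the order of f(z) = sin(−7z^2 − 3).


Write sin(w) = (e^{iw} ± e^{−iw})/(2 or 2i), so |sin(w)| ≤ e^{|w|}. With w = −7z^2 − 3, |w| ≤ 7r^2 + 3 on |z|=r, giving M(r) ≤ e^{7r^2 + 3} and ρ ≤ 2. For the lower bound, choose z on |z|=r with -7z^2 purely imaginary of modulus 7r^2; then |sin(−7z^2 − 3)| grows like e^{7r^2}/2, so ρ ≥ 2. Hence ρ = 2.
Therefore ρ = 2.

Order ρ = 2.


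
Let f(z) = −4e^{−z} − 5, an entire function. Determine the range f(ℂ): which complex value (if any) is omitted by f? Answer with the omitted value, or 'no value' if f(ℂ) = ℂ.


Little Picard bounds the complement of f(ℂ) to at most one point.
e^{−z} is never zero on ℂ, so -4·e^{−z} takes every value in ℂ ∖ {0}. Adding -5 shifts the range to ℂ ∖ {-5}. Thus f omits exactly the value -5.

Omitted value: -5.


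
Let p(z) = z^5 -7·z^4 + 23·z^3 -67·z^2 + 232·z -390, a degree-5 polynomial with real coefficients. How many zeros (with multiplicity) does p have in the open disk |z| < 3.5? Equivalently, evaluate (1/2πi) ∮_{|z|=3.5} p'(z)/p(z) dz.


The zeros of p are: (3 + 2i), (3 - 2i), 3, (-1 + 3i), (-1 - 3i).
Their magnitudes are: 3.606, 3.606, 3, 3.162, 3.162.
Zeros with |z| < R = 3.5: 3, (-1 + 3i), (-1 - 3i).
Count = 3.
By the argument principle, (1/2πi) ∮_{|z|=R} p'(z)/p(z) dz equals exactly this count.

Number of zeros inside |z| < 3.5: 3.


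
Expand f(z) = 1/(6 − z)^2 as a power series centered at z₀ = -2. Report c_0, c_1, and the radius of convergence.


Let w = z − z₀, so z = z₀ + w.
Then 6 − z = 6 − (z₀ + w) = (6 − z₀) − w = 8 − w.
f(z) = 1/(8 − w)^2 = (1/(8)^2) · (1 − w/(8))^{−2}.
By the binomial series (1−u)^{−2} = Σ_{n≥0} C(n+1, 1) u^n for |u|<1, with u = w/(8):
  c_n = C(n+1, 1) / (8)^(n+2).
  c_0 = 1/(8)^2 = 1/64.
  c_1 = 2/(8)^3 = 1/256.
The series is valid for |w/d| < 1, i.e. |z − z₀| < |d|.
Radius of convergence: R = |6 − z₀| = |8| = 8 (distance from z₀ to the singularity z = 6).

c_0 = 1/64, c_1 = 1/256; R = 8.
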